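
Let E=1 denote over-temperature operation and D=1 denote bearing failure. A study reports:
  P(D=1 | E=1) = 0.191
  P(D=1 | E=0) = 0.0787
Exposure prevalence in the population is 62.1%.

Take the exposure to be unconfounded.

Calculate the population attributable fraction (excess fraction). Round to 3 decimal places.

Let p₁ = 0.191, p₀ = 0.0787.
Overall risk P(Y=1) = π·p₁ + (1−π)·p₀ = 0.621×0.191 + 0.379×0.0787 = 0.14844.
Under exogeneity, PAF = [P(Y=1) − p₀] / P(Y=1).
PAF = (0.14844 − 0.0787) / 0.14844 ≈ 0.4698

PAF ≈ 0.470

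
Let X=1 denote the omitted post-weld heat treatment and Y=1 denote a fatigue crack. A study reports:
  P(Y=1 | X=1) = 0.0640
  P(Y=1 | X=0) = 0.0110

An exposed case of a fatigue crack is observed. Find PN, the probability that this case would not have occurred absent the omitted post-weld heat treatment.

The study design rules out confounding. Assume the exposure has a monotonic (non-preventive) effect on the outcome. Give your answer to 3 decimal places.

PN ≈ 0.828

Let p₁ = 0.064, p₀ = 0.011.
Under exogeneity and monotonicity, PN = (p₁ − p₀) / p₁.
PN = (0.064 − 0.011) / 0.064 = 0.053 / 0.064 ≈ 0.8281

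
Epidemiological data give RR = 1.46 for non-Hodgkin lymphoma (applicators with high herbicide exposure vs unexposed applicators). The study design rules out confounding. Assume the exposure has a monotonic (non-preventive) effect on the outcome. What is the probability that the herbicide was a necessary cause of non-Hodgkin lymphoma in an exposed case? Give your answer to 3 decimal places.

Under exogeneity and monotonicity, PN = (RR − 1) / RR = 1 − 1/RR.
PN = (1.46 − 1) / 1.46 = 0.46 / 1.46 ≈ 0.3151

PN ≈ 0.315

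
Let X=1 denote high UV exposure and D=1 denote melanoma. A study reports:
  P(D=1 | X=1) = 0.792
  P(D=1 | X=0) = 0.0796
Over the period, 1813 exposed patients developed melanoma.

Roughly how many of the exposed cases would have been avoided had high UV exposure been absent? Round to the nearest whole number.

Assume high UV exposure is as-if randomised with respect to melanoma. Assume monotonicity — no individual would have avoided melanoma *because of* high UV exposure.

about 1631 cases

Let p₁ = 0.792, p₀ = 0.0796.
PN = (p₁ − p₀)/p₁ = (0.792 − 0.0796) / 0.792 ≈ 0.89949.
Attributable cases ≈ PN × (exposed cases) = 0.89949 × 1813 ≈ 1630.78.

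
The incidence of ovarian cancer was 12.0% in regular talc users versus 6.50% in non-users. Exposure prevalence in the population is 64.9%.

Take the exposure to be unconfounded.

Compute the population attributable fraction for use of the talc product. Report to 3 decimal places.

PAF ≈ 0.354

p₁ = 0.12, p₀ = 0.065.
Overall risk P(Y=1) = π·p₁ + (1−π)·p₀ = 0.649×0.12 + 0.351×0.065 = 0.1007.
Under exogeneity, PAF = [P(Y=1) − p₀] / P(Y=1).
PAF = (0.1007 − 0.065) / 0.1007 ≈ 0.3545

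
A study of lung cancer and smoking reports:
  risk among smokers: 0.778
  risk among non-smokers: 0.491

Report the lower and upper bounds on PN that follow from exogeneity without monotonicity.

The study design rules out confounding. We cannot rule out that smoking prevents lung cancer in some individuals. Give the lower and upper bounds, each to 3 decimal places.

Let p₁ = 0.778, p₀ = 0.491.
Under exogeneity alone the bounds on PN are max{0,(p₁−p₀)/p₁} ≤ PN ≤ min{1,(1−p₀)/p₁}.
  lower = (p₁ − p₀)/p₁ = 0.287 / 0.778 ≈ 0.3689
  upper = min{1, (1 − p₀)/p₁} = 0.509 / 0.778 ≈ 0.6542

0.369 ≤ PN ≤ 0.654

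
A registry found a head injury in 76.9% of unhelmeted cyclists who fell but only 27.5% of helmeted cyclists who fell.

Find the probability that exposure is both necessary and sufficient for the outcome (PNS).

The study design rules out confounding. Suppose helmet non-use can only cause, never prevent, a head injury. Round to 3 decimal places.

p₁ = 0.769, p₀ = 0.275.
Under exogeneity and monotonicity, PNS = p₁ − p₀.
PNS = 0.769 − 0.275 = 0.494

PNS ≈ 0.494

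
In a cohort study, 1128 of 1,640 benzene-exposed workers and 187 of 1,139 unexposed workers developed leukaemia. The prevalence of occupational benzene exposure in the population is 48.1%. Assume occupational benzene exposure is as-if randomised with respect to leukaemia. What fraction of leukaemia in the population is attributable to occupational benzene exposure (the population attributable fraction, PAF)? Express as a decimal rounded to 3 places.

p₁ = P(outcome | exposed) = 1128/1640 = 0.6878
p₀ = P(outcome | unexposed) = 187/1139 = 0.16418
Overall risk P(Y=1) = π·p₁ + (1−π)·p₀ = 0.481×0.6878 + 0.519×0.16418 = 0.41604.
Under exogeneity, PAF = [P(Y=1) − p₀] / P(Y=1).
PAF = (0.41604 − 0.16418) / 0.41604 ≈ 0.6054

PAF ≈ 0.605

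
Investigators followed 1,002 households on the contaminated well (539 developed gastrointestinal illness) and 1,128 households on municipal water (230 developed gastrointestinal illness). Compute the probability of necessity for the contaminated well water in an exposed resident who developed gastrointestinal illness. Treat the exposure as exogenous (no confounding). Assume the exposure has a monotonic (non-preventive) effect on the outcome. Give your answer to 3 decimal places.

p₁ = P(outcome | exposed) = 539/1002 = 0.53792
p₀ = P(outcome | unexposed) = 230/1128 = 0.2039
Under exogeneity and monotonicity, PN = (p₁ − p₀) / p₁.
PN = (0.53792 − 0.2039) / 0.53792 = 0.33402 / 0.53792 ≈ 0.6209

PN ≈ 0.621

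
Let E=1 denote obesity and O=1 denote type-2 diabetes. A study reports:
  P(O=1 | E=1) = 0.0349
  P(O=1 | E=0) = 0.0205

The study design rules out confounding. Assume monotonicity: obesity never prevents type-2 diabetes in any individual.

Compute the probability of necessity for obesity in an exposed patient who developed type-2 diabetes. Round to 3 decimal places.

Let p₁ = 0.0349, p₀ = 0.0205.
Under exogeneity and monotonicity, PN = (p₁ − p₀) / p₁.
PN = (0.0349 − 0.0205) / 0.0349 = 0.0144 / 0.0349 ≈ 0.4126

PN ≈ 0.413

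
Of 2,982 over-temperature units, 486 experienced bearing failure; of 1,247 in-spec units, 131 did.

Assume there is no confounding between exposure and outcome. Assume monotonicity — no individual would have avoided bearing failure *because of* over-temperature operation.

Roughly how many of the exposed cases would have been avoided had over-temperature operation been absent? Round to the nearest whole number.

about 173 cases

p₁ = P(outcome | exposed) = 486/2982 = 0.16298
p₀ = P(outcome | unexposed) = 131/1247 = 0.10505
PN = (p₁ − p₀)/p₁ = (0.16298 − 0.10505) / 0.16298 ≈ 0.35542.
Attributable cases ≈ PN × (exposed cases) = 0.35542 × 486 ≈ 172.73.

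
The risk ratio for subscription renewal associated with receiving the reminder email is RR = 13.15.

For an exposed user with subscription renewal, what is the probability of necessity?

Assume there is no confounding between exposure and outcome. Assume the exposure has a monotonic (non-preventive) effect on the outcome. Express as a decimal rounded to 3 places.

Under exogeneity and monotonicity, PN = (RR − 1) / RR = 1 − 1/RR.
PN = (13.15 − 1) / 13.15 = 12.15 / 13.15 ≈ 0.9240

PN ≈ 0.924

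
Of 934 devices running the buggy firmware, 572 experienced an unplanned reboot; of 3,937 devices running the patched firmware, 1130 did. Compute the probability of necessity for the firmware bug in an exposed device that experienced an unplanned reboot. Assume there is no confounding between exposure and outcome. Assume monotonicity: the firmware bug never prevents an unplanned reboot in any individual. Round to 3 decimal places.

p₁ = P(outcome | exposed) = 572/934 = 0.61242
p₀ = P(outcome | unexposed) = 1130/3937 = 0.28702
Under exogeneity and monotonicity, PN = (p₁ − p₀) / p₁.
PN = (0.61242 − 0.28702) / 0.61242 = 0.3254 / 0.61242 ≈ 0.5313

PN ≈ 0.531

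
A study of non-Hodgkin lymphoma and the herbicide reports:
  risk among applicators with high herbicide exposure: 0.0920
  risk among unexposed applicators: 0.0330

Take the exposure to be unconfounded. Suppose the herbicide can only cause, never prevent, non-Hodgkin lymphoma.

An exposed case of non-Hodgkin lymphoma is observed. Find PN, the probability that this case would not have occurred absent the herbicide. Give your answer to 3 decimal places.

PN ≈ 0.641

Let p₁ = 0.092, p₀ = 0.033.
Under exogeneity and monotonicity, PN = (p₁ − p₀) / p₁.
PN = (0.092 − 0.033) / 0.092 = 0.059 / 0.092 ≈ 0.6413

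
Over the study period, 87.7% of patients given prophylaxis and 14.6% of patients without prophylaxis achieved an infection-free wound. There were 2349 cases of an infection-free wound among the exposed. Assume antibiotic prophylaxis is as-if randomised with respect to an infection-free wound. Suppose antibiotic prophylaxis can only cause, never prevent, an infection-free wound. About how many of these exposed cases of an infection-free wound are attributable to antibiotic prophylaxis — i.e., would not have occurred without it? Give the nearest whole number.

about 1958 cases

p₁ = 0.877, p₀ = 0.146.
PN = (p₁ − p₀)/p₁ = (0.877 − 0.146) / 0.877 ≈ 0.83352.
Attributable cases ≈ PN × (exposed cases) = 0.83352 × 2349 ≈ 1957.95.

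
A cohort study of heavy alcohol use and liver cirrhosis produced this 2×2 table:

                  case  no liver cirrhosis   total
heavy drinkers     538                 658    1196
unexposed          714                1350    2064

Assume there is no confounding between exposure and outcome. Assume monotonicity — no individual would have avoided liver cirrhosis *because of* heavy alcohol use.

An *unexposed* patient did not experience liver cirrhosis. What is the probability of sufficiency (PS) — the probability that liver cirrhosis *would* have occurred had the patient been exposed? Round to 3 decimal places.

p₁ = P(outcome | exposed) = 538/1196 = 0.44983
p₀ = P(outcome | unexposed) = 714/2064 = 0.34593
Under exogeneity and monotonicity, PS = (p₁ − p₀)/(1 − p₀).
PS = (0.44983 − 0.34593) / 0.65407 ≈ 0.1589

PS ≈ 0.159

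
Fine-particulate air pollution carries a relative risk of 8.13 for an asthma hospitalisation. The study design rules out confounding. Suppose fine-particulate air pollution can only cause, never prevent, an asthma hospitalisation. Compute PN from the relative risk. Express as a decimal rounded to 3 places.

PN ≈ 0.877

Under exogeneity and monotonicity, PN = (RR − 1) / RR = 1 − 1/RR.
PN = (8.13 − 1) / 8.13 = 7.13 / 8.13 ≈ 0.8770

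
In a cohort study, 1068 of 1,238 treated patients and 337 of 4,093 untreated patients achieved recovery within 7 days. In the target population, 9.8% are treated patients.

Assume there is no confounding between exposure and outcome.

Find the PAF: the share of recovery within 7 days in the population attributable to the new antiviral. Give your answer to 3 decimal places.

PAF ≈ 0.482

p₁ = P(outcome | exposed) = 1068/1238 = 0.86268
p₀ = P(outcome | unexposed) = 337/4093 = 0.082336
Overall risk P(Y=1) = π·p₁ + (1−π)·p₀ = 0.098×0.86268 + 0.902×0.082336 = 0.15881.
Under exogeneity, PAF = [P(Y=1) − p₀] / P(Y=1).
PAF = (0.15881 − 0.082336) / 0.15881 ≈ 0.4815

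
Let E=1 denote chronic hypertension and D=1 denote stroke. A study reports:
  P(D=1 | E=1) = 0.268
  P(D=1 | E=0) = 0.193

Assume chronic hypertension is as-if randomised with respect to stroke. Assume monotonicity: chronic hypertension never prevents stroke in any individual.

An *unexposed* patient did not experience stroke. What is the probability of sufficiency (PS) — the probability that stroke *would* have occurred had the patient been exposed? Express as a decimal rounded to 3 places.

Let p₁ = 0.268, p₀ = 0.193.
Under exogeneity and monotonicity, PS = (p₁ − p₀) / (1 − p₀).
PS = (0.268 − 0.193) / (1 − 0.193) = 0.075 / 0.807 ≈ 0.0929

PS ≈ 0.093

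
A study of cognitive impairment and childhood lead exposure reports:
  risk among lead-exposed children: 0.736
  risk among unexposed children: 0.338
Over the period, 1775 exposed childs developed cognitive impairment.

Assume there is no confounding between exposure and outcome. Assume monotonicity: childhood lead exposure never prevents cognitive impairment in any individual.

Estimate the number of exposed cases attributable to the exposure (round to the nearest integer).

about 960 cases

Let p₁ = 0.736, p₀ = 0.338.
PN = (p₁ − p₀)/p₁ = (0.736 − 0.338) / 0.736 ≈ 0.54076.
Attributable cases ≈ PN × (exposed cases) = 0.54076 × 1775 ≈ 959.85.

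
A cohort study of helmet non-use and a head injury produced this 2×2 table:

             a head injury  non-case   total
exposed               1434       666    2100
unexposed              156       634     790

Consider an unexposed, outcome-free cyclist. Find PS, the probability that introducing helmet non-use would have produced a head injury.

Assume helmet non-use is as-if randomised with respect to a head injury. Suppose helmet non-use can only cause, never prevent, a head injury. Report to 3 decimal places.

PS ≈ 0.605

p₁ = P(outcome | exposed) = 1434/2100 = 0.68286
p₀ = P(outcome | unexposed) = 156/790 = 0.19747
Under exogeneity and monotonicity, PS = (p₁ − p₀)/(1 − p₀).
PS = (0.68286 − 0.19747) / 0.80253 ≈ 0.6048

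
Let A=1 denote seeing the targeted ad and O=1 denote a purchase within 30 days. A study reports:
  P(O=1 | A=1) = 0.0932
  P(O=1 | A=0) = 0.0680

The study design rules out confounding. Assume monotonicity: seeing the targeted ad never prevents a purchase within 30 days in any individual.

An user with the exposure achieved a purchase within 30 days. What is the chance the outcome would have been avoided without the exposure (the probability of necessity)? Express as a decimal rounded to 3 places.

Let p₁ = 0.0932, p₀ = 0.068.
Under exogeneity and monotonicity, PN = (p₁ − p₀) / p₁.
PN = (0.0932 − 0.068) / 0.0932 = 0.0252 / 0.0932 ≈ 0.2704

PN ≈ 0.270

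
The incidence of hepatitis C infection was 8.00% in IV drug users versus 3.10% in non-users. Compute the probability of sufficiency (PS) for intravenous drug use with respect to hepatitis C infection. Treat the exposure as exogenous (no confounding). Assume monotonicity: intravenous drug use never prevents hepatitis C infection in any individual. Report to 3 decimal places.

p₁ = 0.08, p₀ = 0.031.
Under exogeneity and monotonicity, PS = (p₁ − p₀) / (1 − p₀).
PS = (0.08 − 0.031) / (1 − 0.031) = 0.049 / 0.969 ≈ 0.0506

PS ≈ 0.051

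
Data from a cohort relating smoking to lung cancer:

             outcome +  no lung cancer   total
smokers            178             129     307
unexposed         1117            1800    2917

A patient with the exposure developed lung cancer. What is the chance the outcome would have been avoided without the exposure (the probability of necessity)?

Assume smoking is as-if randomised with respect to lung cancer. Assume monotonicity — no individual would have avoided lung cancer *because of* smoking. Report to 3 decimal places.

PN ≈ 0.340

p₁ = P(outcome | exposed) = 178/307 = 0.5798
p₀ = P(outcome | unexposed) = 1117/2917 = 0.38293
Under exogeneity and monotonicity, PN = (p₁ − p₀)/p₁.
PN = (0.5798 − 0.38293) / 0.5798 ≈ 0.3396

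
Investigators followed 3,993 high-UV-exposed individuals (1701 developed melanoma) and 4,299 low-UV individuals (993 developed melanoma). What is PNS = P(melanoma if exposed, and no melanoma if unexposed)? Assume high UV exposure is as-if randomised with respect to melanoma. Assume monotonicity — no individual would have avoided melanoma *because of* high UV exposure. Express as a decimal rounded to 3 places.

p₁ = P(outcome | exposed) = 1701/3993 = 0.426
p₀ = P(outcome | unexposed) = 993/4299 = 0.23098
Under exogeneity and monotonicity, PNS = p₁ − p₀.
PNS = 0.426 − 0.23098 = 0.19501

PNS ≈ 0.195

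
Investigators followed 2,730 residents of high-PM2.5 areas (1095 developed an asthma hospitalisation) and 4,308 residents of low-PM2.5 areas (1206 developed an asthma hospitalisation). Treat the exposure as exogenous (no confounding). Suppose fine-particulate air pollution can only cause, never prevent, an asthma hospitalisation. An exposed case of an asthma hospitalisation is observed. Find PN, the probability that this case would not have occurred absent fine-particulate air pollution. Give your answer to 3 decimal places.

PN ≈ 0.302

p₁ = P(outcome | exposed) = 1095/2730 = 0.4011
p₀ = P(outcome | unexposed) = 1206/4308 = 0.27994
Under exogeneity and monotonicity, PN = (p₁ − p₀) / p₁.
PN = (0.4011 − 0.27994) / 0.4011 = 0.12115 / 0.4011 ≈ 0.3021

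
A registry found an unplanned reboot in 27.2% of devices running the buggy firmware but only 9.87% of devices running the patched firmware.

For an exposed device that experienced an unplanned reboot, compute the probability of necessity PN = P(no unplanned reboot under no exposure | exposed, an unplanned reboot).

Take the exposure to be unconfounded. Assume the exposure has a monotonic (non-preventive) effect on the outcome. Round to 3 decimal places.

p₁ = 0.272, p₀ = 0.0987.
Under exogeneity and monotonicity, PN = (p₁ − p₀) / p₁.
PN = (0.272 − 0.0987) / 0.272 = 0.1733 / 0.272 ≈ 0.6371

PN ≈ 0.637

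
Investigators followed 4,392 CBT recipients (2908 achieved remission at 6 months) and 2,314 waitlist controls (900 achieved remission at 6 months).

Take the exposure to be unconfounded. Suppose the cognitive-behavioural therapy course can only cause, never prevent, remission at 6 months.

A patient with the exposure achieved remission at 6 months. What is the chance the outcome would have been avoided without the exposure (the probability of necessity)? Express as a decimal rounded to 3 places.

PN ≈ 0.413

p₁ = P(outcome | exposed) = 2908/4392 = 0.66211
p₀ = P(outcome | unexposed) = 900/2314 = 0.38894
Under exogeneity and monotonicity, PN = (p₁ − p₀) / p₁.
PN = (0.66211 − 0.38894) / 0.66211 = 0.27318 / 0.66211 ≈ 0.4126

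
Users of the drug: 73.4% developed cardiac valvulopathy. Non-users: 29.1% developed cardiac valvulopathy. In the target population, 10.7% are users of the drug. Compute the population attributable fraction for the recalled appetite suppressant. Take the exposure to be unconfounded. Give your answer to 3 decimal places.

PAF ≈ 0.140

p₁ = 0.734, p₀ = 0.291.
Overall risk P(Y=1) = π·p₁ + (1−π)·p₀ = 0.107×0.734 + 0.893×0.291 = 0.3384.
Under exogeneity, PAF = [P(Y=1) − p₀] / P(Y=1).
PAF = (0.3384 − 0.291) / 0.3384 ≈ 0.1401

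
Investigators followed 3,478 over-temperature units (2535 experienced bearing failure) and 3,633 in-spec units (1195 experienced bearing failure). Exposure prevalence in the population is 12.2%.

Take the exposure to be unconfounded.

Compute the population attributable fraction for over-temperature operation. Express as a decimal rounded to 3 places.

p₁ = P(outcome | exposed) = 2535/3478 = 0.72887
p₀ = P(outcome | unexposed) = 1195/3633 = 0.32893
Overall risk P(Y=1) = π·p₁ + (1−π)·p₀ = 0.122×0.72887 + 0.878×0.32893 = 0.37772.
Under exogeneity, PAF = [P(Y=1) − p₀] / P(Y=1).
PAF = (0.37772 − 0.32893) / 0.37772 ≈ 0.1292

PAF ≈ 0.129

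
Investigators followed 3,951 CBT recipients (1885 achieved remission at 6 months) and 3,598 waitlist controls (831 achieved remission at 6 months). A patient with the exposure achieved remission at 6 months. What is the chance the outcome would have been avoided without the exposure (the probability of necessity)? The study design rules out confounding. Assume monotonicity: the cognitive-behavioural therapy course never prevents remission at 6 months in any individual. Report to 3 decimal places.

PN ≈ 0.516

p₁ = P(outcome | exposed) = 1885/3951 = 0.47709
p₀ = P(outcome | unexposed) = 831/3598 = 0.23096
Under exogeneity and monotonicity, PN = (p₁ − p₀) / p₁.
PN = (0.47709 − 0.23096) / 0.47709 = 0.24613 / 0.47709 ≈ 0.5159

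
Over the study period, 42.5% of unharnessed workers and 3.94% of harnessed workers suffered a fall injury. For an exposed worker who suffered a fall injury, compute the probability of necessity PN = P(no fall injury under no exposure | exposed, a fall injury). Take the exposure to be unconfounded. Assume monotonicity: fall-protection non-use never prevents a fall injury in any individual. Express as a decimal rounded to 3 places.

PN ≈ 0.907

p₁ = 0.425, p₀ = 0.0394.
Under exogeneity and monotonicity, PN = (p₁ − p₀) / p₁.
PN = (0.425 − 0.0394) / 0.425 = 0.3856 / 0.425 ≈ 0.9073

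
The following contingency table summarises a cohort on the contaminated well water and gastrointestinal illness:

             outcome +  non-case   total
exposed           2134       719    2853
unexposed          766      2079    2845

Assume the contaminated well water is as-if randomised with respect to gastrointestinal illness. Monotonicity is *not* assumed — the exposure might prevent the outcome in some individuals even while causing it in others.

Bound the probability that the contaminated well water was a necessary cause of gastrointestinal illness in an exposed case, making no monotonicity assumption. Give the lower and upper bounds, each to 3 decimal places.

0.640 ≤ PN ≤ 0.977

p₁ = P(outcome | exposed) = 2134/2853 = 0.74798
p₀ = P(outcome | unexposed) = 766/2845 = 0.26924
Under exogeneity alone the bounds on PN are max{0,(p₁−p₀)/p₁} ≤ PN ≤ min{1,(1−p₀)/p₁}.
  lower = (p₁ − p₀)/p₁ = 0.47874 / 0.74798 ≈ 0.6400
  upper = min{1, (1 − p₀)/p₁} = 0.73076 / 0.74798 ≈ 0.9770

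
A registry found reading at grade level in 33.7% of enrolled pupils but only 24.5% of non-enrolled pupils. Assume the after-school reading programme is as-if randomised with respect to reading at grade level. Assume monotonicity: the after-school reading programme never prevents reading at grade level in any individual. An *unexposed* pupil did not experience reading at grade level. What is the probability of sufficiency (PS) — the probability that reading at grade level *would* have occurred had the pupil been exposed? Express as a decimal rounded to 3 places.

p₁ = 0.337, p₀ = 0.245.
Under exogeneity and monotonicity, PS = (p₁ − p₀) / (1 − p₀).
PS = (0.337 − 0.245) / (1 − 0.245) = 0.092 / 0.755 ≈ 0.1219

PS ≈ 0.122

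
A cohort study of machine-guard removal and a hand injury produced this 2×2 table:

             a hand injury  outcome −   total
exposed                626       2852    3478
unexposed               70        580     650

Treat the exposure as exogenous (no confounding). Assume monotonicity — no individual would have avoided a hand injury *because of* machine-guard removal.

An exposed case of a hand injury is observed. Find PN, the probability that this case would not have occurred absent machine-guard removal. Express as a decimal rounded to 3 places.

PN ≈ 0.402

p₁ = P(outcome | exposed) = 626/3478 = 0.17999
p₀ = P(outcome | unexposed) = 70/650 = 0.10769
Under exogeneity and monotonicity, PN = (p₁ − p₀) / p₁.
PN = (0.17999 − 0.10769) / 0.17999 = 0.072296 / 0.17999 ≈ 0.4017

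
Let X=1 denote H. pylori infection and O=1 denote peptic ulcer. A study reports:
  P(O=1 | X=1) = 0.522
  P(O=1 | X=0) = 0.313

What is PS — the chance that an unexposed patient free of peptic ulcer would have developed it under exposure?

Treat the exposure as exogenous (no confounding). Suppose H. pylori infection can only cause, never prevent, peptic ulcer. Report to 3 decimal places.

Let p₁ = 0.522, p₀ = 0.313.
Under exogeneity and monotonicity, PS = (p₁ − p₀) / (1 − p₀).
PS = (0.522 − 0.313) / (1 − 0.313) = 0.209 / 0.687 ≈ 0.3042

PS ≈ 0.304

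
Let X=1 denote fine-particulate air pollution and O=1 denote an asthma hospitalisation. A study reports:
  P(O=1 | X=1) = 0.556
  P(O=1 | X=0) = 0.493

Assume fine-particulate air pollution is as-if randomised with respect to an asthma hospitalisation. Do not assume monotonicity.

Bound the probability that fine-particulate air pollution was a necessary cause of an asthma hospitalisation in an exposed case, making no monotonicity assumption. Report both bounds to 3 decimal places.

Let p₁ = 0.556, p₀ = 0.493.
Under exogeneity alone the bounds on PN are max{0,(p₁−p₀)/p₁} ≤ PN ≤ min{1,(1−p₀)/p₁}.
  lower = (p₁ − p₀)/p₁ = 0.063 / 0.556 ≈ 0.1133
  upper = min{1, (1 − p₀)/p₁} = 0.507 / 0.556 ≈ 0.9119

0.113 ≤ PN ≤ 0.912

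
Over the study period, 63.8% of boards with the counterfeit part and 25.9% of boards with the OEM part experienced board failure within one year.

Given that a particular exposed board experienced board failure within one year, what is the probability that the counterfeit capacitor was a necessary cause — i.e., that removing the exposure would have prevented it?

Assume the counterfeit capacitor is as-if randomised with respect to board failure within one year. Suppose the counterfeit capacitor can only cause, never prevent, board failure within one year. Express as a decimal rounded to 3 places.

p₁ = 0.638, p₀ = 0.259.
Under exogeneity and monotonicity, PN = (p₁ − p₀) / p₁.
PN = (0.638 − 0.259) / 0.638 = 0.379 / 0.638 ≈ 0.5940

PN ≈ 0.594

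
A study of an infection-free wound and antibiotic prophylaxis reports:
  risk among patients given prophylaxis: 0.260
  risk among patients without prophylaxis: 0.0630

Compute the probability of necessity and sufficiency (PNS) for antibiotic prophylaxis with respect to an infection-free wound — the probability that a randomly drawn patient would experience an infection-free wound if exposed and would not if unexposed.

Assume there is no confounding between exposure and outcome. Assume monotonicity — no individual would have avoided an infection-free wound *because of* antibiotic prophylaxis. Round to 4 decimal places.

PNS ≈ 0.1970

Let p₁ = 0.26, p₀ = 0.063.
Under exogeneity and monotonicity, PNS = p₁ − p₀.
PNS = 0.26 − 0.063 = 0.197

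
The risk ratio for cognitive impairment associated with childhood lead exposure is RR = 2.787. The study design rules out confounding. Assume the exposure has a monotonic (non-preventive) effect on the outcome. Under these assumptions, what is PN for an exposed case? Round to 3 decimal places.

PN ≈ 0.641

Under exogeneity and monotonicity, PN = (RR − 1) / RR = 1 − 1/RR.
PN = (2.787 − 1) / 2.787 = 1.787 / 2.787 ≈ 0.6412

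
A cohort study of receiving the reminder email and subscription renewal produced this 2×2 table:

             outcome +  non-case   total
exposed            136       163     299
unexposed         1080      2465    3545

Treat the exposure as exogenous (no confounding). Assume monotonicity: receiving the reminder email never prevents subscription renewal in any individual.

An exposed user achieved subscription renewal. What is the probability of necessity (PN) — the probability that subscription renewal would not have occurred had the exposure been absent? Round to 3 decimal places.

p₁ = P(outcome | exposed) = 136/299 = 0.45485
p₀ = P(outcome | unexposed) = 1080/3545 = 0.30465
Under exogeneity and monotonicity, PN = (p₁ − p₀) / p₁.
PN = (0.45485 − 0.30465) / 0.45485 = 0.1502 / 0.45485 ≈ 0.3302

PN ≈ 0.330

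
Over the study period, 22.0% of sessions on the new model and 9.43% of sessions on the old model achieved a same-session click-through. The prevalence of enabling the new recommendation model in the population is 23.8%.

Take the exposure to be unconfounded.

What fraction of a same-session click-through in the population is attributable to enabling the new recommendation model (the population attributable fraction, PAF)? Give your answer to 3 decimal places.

PAF ≈ 0.241

p₁ = 0.22, p₀ = 0.0943.
Overall risk P(Y=1) = π·p₁ + (1−π)·p₀ = 0.238×0.22 + 0.762×0.0943 = 0.12422.
Under exogeneity, PAF = [P(Y=1) − p₀] / P(Y=1).
PAF = (0.12422 − 0.0943) / 0.12422 ≈ 0.2408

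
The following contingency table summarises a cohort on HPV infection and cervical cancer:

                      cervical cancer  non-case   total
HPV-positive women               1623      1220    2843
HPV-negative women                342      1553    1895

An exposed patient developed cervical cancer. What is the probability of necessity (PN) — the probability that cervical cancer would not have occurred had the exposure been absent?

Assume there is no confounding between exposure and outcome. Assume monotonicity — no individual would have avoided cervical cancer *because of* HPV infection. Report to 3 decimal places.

PN ≈ 0.684

p₁ = P(outcome | exposed) = 1623/2843 = 0.57088
p₀ = P(outcome | unexposed) = 342/1895 = 0.18047
Under exogeneity and monotonicity, PN = (p₁ − p₀)/p₁.
PN = (0.57088 − 0.18047) / 0.57088 ≈ 0.6839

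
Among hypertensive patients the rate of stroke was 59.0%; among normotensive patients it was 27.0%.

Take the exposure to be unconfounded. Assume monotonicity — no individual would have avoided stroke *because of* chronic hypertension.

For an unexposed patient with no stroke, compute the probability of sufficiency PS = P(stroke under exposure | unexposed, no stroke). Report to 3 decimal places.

p₁ = 0.59, p₀ = 0.27.
Under exogeneity and monotonicity, PS = (p₁ − p₀) / (1 − p₀).
PS = (0.59 − 0.27) / (1 − 0.27) = 0.32 / 0.73 ≈ 0.4384

PS ≈ 0.438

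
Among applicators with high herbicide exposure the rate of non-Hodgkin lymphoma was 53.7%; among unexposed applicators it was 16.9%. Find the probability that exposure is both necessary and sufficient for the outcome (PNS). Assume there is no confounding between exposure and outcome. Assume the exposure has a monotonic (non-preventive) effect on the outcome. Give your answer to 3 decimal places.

p₁ = 0.537, p₀ = 0.169.
Under exogeneity and monotonicity, PNS = p₁ − p₀.
PNS = 0.537 − 0.169 = 0.368

PNS ≈ 0.368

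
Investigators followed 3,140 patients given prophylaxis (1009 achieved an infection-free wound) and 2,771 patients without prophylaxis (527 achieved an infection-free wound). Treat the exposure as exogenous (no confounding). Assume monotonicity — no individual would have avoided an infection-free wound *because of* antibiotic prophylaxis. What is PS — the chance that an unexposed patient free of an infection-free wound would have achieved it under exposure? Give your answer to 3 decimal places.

p₁ = P(outcome | exposed) = 1009/3140 = 0.32134
p₀ = P(outcome | unexposed) = 527/2771 = 0.19018
Under exogeneity and monotonicity, PS = (p₁ − p₀) / (1 − p₀).
PS = (0.32134 − 0.19018) / (1 − 0.19018) = 0.13115 / 0.80982 ≈ 0.1620

PS ≈ 0.162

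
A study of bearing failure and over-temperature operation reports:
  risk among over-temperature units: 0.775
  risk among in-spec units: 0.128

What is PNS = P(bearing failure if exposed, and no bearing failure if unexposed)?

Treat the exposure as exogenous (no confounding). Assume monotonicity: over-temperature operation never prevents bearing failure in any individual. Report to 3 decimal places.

PNS ≈ 0.647

Let p₁ = 0.775, p₀ = 0.128.
Under exogeneity and monotonicity, PNS = p₁ − p₀.
PNS = 0.775 − 0.128 = 0.647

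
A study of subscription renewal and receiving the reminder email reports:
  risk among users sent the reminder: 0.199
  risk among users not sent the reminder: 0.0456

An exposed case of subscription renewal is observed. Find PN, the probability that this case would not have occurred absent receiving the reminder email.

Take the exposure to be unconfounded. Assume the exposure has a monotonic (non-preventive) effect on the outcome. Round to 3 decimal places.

Let p₁ = 0.199, p₀ = 0.0456.
Under exogeneity and monotonicity, PN = (p₁ − p₀) / p₁.
PN = (0.199 − 0.0456) / 0.199 = 0.1534 / 0.199 ≈ 0.7709

PN ≈ 0.771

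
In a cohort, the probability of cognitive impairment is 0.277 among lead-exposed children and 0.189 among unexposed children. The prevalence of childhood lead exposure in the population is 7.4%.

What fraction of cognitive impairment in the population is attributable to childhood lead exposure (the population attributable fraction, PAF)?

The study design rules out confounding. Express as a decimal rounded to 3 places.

Let p₁ = 0.277, p₀ = 0.189.
Overall risk P(Y=1) = π·p₁ + (1−π)·p₀ = 0.074×0.277 + 0.926×0.189 = 0.19551.
Under exogeneity, PAF = [P(Y=1) − p₀] / P(Y=1).
PAF = (0.19551 − 0.189) / 0.19551 ≈ 0.0333

PAF ≈ 0.033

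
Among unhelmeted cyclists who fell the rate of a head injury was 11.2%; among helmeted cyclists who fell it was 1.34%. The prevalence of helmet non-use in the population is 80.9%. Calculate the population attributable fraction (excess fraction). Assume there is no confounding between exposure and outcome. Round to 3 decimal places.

p₁ = 0.112, p₀ = 0.0134.
Overall risk P(Y=1) = π·p₁ + (1−π)·p₀ = 0.809×0.112 + 0.191×0.0134 = 0.093167.
Under exogeneity, PAF = [P(Y=1) − p₀] / P(Y=1).
PAF = (0.093167 − 0.0134) / 0.093167 ≈ 0.8562

PAF ≈ 0.856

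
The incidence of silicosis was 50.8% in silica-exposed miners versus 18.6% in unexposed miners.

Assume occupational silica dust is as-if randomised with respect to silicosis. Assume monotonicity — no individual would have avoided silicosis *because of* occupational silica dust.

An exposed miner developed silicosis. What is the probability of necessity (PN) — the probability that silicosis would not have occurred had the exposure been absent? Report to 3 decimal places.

p₁ = 0.508, p₀ = 0.186.
Under exogeneity and monotonicity, PN = (p₁ − p₀) / p₁.
PN = (0.508 − 0.186) / 0.508 = 0.322 / 0.508 ≈ 0.6339

PN ≈ 0.634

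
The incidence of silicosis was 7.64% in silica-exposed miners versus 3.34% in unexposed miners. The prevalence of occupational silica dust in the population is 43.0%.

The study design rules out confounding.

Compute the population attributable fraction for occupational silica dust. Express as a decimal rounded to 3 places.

PAF ≈ 0.356

p₁ = 0.0764, p₀ = 0.0334.
Overall risk P(Y=1) = π·p₁ + (1−π)·p₀ = 0.43×0.0764 + 0.57×0.0334 = 0.05189.
Under exogeneity, PAF = [P(Y=1) − p₀] / P(Y=1).
PAF = (0.05189 − 0.0334) / 0.05189 ≈ 0.3563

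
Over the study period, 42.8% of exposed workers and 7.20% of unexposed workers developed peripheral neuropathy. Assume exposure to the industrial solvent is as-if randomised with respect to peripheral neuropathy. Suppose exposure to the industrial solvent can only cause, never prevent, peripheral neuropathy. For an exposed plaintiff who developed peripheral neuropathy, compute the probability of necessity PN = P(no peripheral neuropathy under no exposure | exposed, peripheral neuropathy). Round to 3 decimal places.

PN ≈ 0.832

p₁ = 0.428, p₀ = 0.072.
Under exogeneity and monotonicity, PN = (p₁ − p₀) / p₁.
PN = (0.428 − 0.072) / 0.428 = 0.356 / 0.428 ≈ 0.8318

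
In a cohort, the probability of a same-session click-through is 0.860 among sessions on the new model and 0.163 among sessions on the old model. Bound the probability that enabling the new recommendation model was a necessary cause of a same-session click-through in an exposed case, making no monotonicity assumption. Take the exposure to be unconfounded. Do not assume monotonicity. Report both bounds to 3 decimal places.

0.810 ≤ PN ≤ 0.973

Let p₁ = 0.86, p₀ = 0.163.
Under exogeneity alone the bounds on PN are max{0,(p₁−p₀)/p₁} ≤ PN ≤ min{1,(1−p₀)/p₁}.
  lower = (p₁ − p₀)/p₁ = 0.697 / 0.86 ≈ 0.8105
  upper = min{1, (1 − p₀)/p₁} = 0.837 / 0.86 ≈ 0.9733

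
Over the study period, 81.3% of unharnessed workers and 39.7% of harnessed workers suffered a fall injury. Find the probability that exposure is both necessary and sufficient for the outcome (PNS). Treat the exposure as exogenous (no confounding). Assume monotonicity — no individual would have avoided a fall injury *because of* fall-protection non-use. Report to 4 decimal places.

PNS ≈ 0.4160

p₁ = 0.813, p₀ = 0.397.
Under exogeneity and monotonicity, PNS = p₁ − p₀.
PNS = 0.813 − 0.397 = 0.416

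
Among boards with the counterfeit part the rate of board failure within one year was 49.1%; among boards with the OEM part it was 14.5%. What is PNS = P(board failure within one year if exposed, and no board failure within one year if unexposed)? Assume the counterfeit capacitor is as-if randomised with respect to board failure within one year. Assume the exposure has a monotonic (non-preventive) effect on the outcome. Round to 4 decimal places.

PNS ≈ 0.3460

p₁ = 0.491, p₀ = 0.145.
Under exogeneity and monotonicity, PNS = p₁ − p₀.
PNS = 0.491 − 0.145 = 0.346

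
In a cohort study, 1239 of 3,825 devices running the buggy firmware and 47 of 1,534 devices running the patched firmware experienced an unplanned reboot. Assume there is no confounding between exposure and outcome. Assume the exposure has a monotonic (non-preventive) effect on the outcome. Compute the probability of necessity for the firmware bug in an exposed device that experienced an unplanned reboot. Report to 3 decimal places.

p₁ = P(outcome | exposed) = 1239/3825 = 0.32392
p₀ = P(outcome | unexposed) = 47/1534 = 0.030639
Under exogeneity and monotonicity, PN = (p₁ − p₀) / p₁.
PN = (0.32392 − 0.030639) / 0.32392 = 0.29328 / 0.32392 ≈ 0.9054

PN ≈ 0.905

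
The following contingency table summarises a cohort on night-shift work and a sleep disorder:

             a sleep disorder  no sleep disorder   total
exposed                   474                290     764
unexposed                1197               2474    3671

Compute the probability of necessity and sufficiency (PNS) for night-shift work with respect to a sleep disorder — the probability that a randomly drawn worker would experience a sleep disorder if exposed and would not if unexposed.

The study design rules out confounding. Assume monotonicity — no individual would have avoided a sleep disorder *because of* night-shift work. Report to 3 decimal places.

PNS ≈ 0.294

p₁ = P(outcome | exposed) = 474/764 = 0.62042
p₀ = P(outcome | unexposed) = 1197/3671 = 0.32607
Under exogeneity and monotonicity, PNS = p₁ − p₀.
PNS = 0.62042 − 0.32607 = 0.29435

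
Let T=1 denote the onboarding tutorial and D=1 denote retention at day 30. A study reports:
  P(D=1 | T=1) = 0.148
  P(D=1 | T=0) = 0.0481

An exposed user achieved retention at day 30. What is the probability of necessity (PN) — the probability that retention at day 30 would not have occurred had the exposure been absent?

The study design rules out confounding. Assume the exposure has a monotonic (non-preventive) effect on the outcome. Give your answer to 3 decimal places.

PN ≈ 0.675

Let p₁ = 0.148, p₀ = 0.0481.
Under exogeneity and monotonicity, PN = (p₁ − p₀) / p₁.
PN = (0.148 − 0.0481) / 0.148 = 0.0999 / 0.148 ≈ 0.6750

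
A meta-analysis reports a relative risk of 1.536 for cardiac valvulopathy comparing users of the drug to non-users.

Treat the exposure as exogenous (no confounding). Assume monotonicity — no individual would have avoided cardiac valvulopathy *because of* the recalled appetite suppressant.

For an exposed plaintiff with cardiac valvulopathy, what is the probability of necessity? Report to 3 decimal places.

PN ≈ 0.349

Under exogeneity and monotonicity, PN = (RR − 1) / RR = 1 − 1/RR.
PN = (1.536 − 1) / 1.536 = 0.536 / 1.536 ≈ 0.3490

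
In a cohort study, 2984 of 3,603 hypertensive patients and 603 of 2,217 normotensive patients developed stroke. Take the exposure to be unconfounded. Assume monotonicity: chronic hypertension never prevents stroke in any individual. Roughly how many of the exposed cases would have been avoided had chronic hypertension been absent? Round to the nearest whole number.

p₁ = P(outcome | exposed) = 2984/3603 = 0.8282
p₀ = P(outcome | unexposed) = 603/2217 = 0.27199
PN = (p₁ − p₀)/p₁ = (0.8282 − 0.27199) / 0.8282 ≈ 0.67159.
Attributable cases ≈ PN × (exposed cases) = 0.67159 × 2984 ≈ 2004.02.

about 2004 cases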